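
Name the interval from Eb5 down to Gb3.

major 13th

Descending from Eb5 to Gb3 is the same interval as ascending Gb3 to Eb5.
G to E spans six letter names (G-A-B-C-D-E), plus an octave — that makes it a thirteenth of some quality.
The major thirteenth spans 21 semitones, and Gb3 to Eb5 is exactly 21 semitones — so this is a major thirteenth.
(Equivalently, a compound major sixth: a major sixth plus an octave.)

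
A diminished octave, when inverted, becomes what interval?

Interval numbers invert to sum to nine: 8 + 1 = 9, so an octave inverts to a unison.
The quality also flips — diminished becomes augmented — giving an augmented unison.

augmented unison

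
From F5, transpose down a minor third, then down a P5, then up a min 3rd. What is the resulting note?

A minor third down from F5 is D5.
Down a perfect fifth from D5: G4 (7 semitones down).
A minor third up from G4 is Bb4.

Bb4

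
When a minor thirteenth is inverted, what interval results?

First reduce the compound minor thirteenth to its simple form, a minor sixth.
Interval numbers invert to sum to nine: 6 + 3 = 9, so a sixth inverts to a third.
And minor becomes major under inversion, so we get a major third.

major third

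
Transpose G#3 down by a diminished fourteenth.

A##1

Seven letters down from G (plus an octave) reaches A.
A diminished fourteenth spans 21 semitones, so from G#3 the target pitch is A##1.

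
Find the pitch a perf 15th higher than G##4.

A fifteenth keeps the letter name G, two octaves up from G.
A perfect fifteenth spans 24 semitones, so from G##4 the target pitch is G##6.

G##6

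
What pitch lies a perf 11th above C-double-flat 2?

F-double-flat 3

Four letters up from C (plus an octave) reaches F.
A perfect eleventh is 17 semitones; 17 semitones up from Cbb2 gives Fbb3.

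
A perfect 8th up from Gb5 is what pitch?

The letter stays G (same as the start), shifted an octave up.
Moving 12 semitones up from Gb5 (the size of a perfect octave) reaches Gb6.

Gb6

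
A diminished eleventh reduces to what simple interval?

d4

Subtracting seven from the interval number removes an octave: 11 − 7 = 4.
Quality carries through unchanged, so the simple form is a diminished fourth.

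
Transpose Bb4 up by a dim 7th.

Abb5

Counting seven letter names up from B lands on A.
Moving 9 semitones up from Bb4 (the size of a diminished seventh) reaches Abb5.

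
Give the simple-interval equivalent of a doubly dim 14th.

Take out an octave (7 from the number): 14 − 7 = 7.
That makes a doubly diminished fourteenth a compound doubly diminished seventh — an octave plus a doubly diminished seventh.

doubly diminished 7th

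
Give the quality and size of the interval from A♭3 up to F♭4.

minor sixth

A to F spans six letter names (A-B-C-D-E-F), so the interval is some kind of sixth.
Ab3 to Fb4 is 8 semitones, a half step short of the major sixth (9), so this is minor.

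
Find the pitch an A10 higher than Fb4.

A5

The tenth's letter: F up three letter names plus an octave → A.
An augmented tenth is 17 semitones; 17 semitones up from Fb4 gives A5.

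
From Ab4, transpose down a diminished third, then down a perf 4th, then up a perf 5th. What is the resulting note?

G#4

Down a diminished third from Ab4: F#4 (2 semitones down).
A perfect fourth down from F#4 is C#4.
A perfect fifth up from C#4 is G#4.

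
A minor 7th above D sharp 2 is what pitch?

Counting seven letter names up from D lands on C.
A minor seventh is 10 semitones; 10 semitones up from D#2 gives C#3.

C sharp 3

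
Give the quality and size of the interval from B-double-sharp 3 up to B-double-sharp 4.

P8

B to B is the same letter name, plus an octave — that makes it an octave of some quality.
Counting semitones, B##3→B##4 is 12, which is the perfect octave.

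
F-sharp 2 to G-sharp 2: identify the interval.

major second

F to G spans two letter names (F-G) — that makes it a second of some quality.
Counting semitones, F#2→G#2 is 2, which is the major second.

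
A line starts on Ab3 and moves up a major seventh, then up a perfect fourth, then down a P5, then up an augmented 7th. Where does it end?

E#5

Up a major seventh from Ab3: G4 (11 semitones up).
G4 up a perfect fourth → C5 (5 semitones).
Down a perfect fifth from C5: F4 (7 semitones down).
Up an augmented seventh from F4: E#5 (12 semitones up).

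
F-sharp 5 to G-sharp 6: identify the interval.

F to G spans two letter names (F-G), plus an octave: a ninth.
F#5 to G#6 is 14 semitones, matching the major ninth exactly, so the quality is major.
(Equivalently, a compound major second: a major second plus an octave.)

major ninth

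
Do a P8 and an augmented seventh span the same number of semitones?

Yes

Both span 12 semitones: a perfect octave and an augmented seventh are the same chromatic distance.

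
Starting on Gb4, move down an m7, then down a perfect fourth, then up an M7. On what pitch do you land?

D4

Gb4 down a minor seventh → Ab3 (10 semitones).
A perfect fourth down from Ab3 is Eb3.
A major seventh up from Eb3 is D4.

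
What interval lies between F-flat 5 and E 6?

F to E spans seven letter names (F-G-A-B-C-D-E): a seventh.
Fb5 to E6 spans 12 semitones — one semitone wider than the major seventh (11) — giving an augmented seventh.

augmented 7th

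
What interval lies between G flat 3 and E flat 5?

M13

G to E spans six letter names (G-A-B-C-D-E), plus an octave, so the interval is some kind of thirteenth.
The major thirteenth spans 21 semitones, and Gb3 to Eb5 is exactly 21 semitones — so this is a major thirteenth.
(Equivalently, a compound major sixth: a major sixth plus an octave.)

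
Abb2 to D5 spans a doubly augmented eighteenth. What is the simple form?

doubly augmented 4th

Take out 2 octaves (14 from the number): 18 − 14 = 4.
So a doubly augmented eighteenth is 2 octaves plus a doubly augmented fourth. The quality is unchanged.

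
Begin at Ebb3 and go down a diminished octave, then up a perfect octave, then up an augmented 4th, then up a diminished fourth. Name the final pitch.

Ebb3 down a diminished octave → Eb2 (11 semitones).
Up a perfect octave from Eb2: Eb3 (12 semitones up).
An augmented fourth up from Eb3 is A3.
Up a diminished fourth from A3: Db4 (4 semitones up).

Db4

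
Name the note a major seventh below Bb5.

Cb5

Seven letter names down from B: C.
A major seventh spans 11 semitones, so from Bb5 the target pitch is Cb5.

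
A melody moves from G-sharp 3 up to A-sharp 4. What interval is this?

G to A spans two letter names (G-A), plus an octave, so the interval is some kind of ninth.
Counting semitones, G#3→A#4 is 14, which is the major ninth.
(Equivalently, a compound major second: a major second plus an octave.)

M9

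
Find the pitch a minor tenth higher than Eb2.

Gb3

The tenth's letter: E up three letter names plus an octave → G.
A minor tenth is 15 semitones; 15 semitones up from Eb2 gives Gb3.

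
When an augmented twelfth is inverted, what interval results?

First reduce the compound augmented twelfth to its simple form, an augmented fifth.
Inverted interval numbers add to nine, so a fifth pairs with a fourth (5 + 4 = 9).
And augmented becomes diminished under inversion, so we get a diminished fourth.

diminished fourth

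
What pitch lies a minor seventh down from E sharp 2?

F double-sharp 1

Counting seven letter names down from E lands on F.
A minor seventh spans 10 semitones, so from E#2 the target pitch is F##1.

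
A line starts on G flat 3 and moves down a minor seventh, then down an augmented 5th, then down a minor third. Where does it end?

B double-flat 1

Down a minor seventh from Gb3: Ab2 (10 semitones down).
Down an augmented fifth from Ab2: Dbb2 (8 semitones down).
Down a minor third from Dbb2: Bbb1 (3 semitones down).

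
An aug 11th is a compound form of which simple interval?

augmented fourth

Take out an octave (7 from the number): 11 − 7 = 4.
Quality carries through unchanged, so the simple form is an augmented fourth.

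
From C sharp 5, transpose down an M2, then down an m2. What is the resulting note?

A major second down from C#5 is B4.
A minor second down from B4 is A#4.

A sharp 4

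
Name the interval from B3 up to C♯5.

major ninth

B to C spans two letter names (B-C), plus an octave, so the interval is some kind of ninth.
B3 to C#5 is 14 semitones, matching the major ninth exactly, so the quality is major.
(Equivalently, a compound major second: a major second plus an octave.)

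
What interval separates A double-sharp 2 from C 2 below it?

doubly augmented sixth

Descending from A##2 to C2 is the same interval as ascending C2 to A##2.
C to A spans six letter names (C-D-E-F-G-A), so the interval is some kind of sixth.
A major sixth would be 9 semitones; C2 to A##2 is 11, two semitones wider, so the interval is doubly augmented.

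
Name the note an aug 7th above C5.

Seven letter names up from C: B.
An augmented seventh is 12 semitones; 12 semitones up from C5 gives B#5.

B#5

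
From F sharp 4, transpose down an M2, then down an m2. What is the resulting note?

A major second down from F#4 is E4.
A minor second down from E4 is D#4.

D sharp 4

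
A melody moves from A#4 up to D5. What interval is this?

A to D spans four letter names (A-B-C-D) — that makes it a fourth of some quality.
A perfect fourth would be 5 semitones; A#4 to D5 is 4, one semitone narrower, so the interval is diminished.

diminished 4th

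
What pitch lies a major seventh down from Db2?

Ebb1

Counting seven letter names down from D lands on E.
A major seventh spans 11 semitones, so from Db2 the target pitch is Ebb1.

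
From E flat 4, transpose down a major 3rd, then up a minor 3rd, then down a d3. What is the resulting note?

C 4

Down a major third from Eb4: Cb4 (4 semitones down).
Cb4 up a minor third → Ebb4 (3 semitones).
A diminished third down from Ebb4 is C4.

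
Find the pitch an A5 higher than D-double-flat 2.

A-flat 2

Counting five letter names up from D lands on A.
An augmented fifth is 8 semitones; 8 semitones up from Dbb2 gives Ab2.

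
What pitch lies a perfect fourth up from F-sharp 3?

B 3

The fourth takes the letter from F up to B.
A perfect fourth spans 5 semitones, so from F#3 the target pitch is B3.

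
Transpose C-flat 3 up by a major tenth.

E-flat 4

Counting three letter names plus an octave up from C lands on E.
A major tenth is 16 semitones; 16 semitones up from Cb3 gives Eb4.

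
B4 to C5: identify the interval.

minor 2nd

B to C spans two letter names (B-C) — that makes it a second of some quality.
At 1 semitone, B4→C5 falls one short of a major second: minor.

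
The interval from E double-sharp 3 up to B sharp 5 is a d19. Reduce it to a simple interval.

Subtracting seven from the interval number removes an octave: 19 − 14 = 5.
Quality carries through unchanged, so the simple form is a diminished fifth.

d5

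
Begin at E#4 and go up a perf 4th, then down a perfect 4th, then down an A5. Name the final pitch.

Up a perfect fourth from E#4: A#4 (5 semitones up).
Down a perfect fourth from A#4: E#4 (5 semitones down).
Down an augmented fifth from E#4: A3 (8 semitones down).

A3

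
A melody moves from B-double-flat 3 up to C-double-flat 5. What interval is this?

B to C spans two letter names (B-C), plus an octave: a ninth.
Bbb3 to Cbb5 is 13 semitones, a half step short of the major ninth (14), so this is minor.
(Equivalently, a compound minor second: a minor second plus an octave.)

minor ninth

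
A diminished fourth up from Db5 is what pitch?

Gbb5

Four letter names up from D: G.
Moving 4 semitones up from Db5 (the size of a diminished fourth) reaches Gbb5.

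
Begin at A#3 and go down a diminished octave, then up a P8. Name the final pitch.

A#3 down a diminished octave → A##2 (11 semitones).
Up a perfect octave from A##2: A##3 (12 semitones up).

A##3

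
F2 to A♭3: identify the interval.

m10

F to A spans three letter names (F-G-A), plus an octave — that makes it a tenth of some quality.
A major tenth would be 16 semitones, but F2 to Ab3 is 15 — one semitone narrower, making it a minor tenth.
(Equivalently, a compound minor third: a minor third plus an octave.)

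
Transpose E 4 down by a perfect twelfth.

The twelfth's letter: E down five letter names plus an octave → A.
Moving 19 semitones down from E4 (the size of a perfect twelfth) reaches A2.

A 2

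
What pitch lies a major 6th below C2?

Six letter names down from C: E.
A major sixth spans 9 semitones, so from C2 the target pitch is Eb1.

Eb1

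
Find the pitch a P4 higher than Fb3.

Four letter names up from F: B.
A perfect fourth is 5 semitones; 5 semitones up from Fb3 gives Bbb3.

Bbb3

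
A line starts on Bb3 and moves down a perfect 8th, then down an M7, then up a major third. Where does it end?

Bb3 down a perfect octave → Bb2 (12 semitones).
A major seventh down from Bb2 is Cb2.
Cb2 up a major third → Eb2 (4 semitones).

Eb2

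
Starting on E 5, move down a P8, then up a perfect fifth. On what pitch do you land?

E5 down a perfect octave → E4 (12 semitones).
E4 up a perfect fifth → B4 (7 semitones).

B 4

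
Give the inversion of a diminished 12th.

First reduce the compound diminished twelfth to its simple form, a diminished fifth.
Interval numbers invert to sum to nine: 5 + 4 = 9, so a fifth inverts to a fourth.
And diminished becomes augmented under inversion, so we get an augmented fourth.

augmented fourth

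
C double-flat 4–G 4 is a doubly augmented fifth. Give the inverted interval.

Inverted interval numbers add to nine, so a fifth pairs with a fourth (5 + 4 = 9).
And doubly augmented becomes doubly diminished under inversion, so we get a doubly diminished fourth.

doubly diminished fourth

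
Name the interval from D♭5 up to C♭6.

m7

D to C spans seven letter names (D-E-F-G-A-B-C): a seventh.
A major seventh would be 11 semitones, but Db5 to Cb6 is 10 — one semitone narrower, making it a minor seventh.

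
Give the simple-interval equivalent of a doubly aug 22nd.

Take out 2 octaves (14 from the number): 22 − 14 = 8.
So a doubly augmented twenty-second is 2 octaves plus a doubly augmented octave. The quality is unchanged.

AA8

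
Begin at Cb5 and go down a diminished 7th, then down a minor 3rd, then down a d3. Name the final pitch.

G##3

Cb5 down a diminished seventh → D4 (9 semitones).
A minor third down from D4 is B3.
B3 down a diminished third → G##3 (2 semitones).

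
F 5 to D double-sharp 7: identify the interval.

doubly augmented 13th

F to D spans six letter names (F-G-A-B-C-D), plus an octave: a thirteenth.
A major thirteenth would be 21 semitones; F5 to D##7 is 23, two semitones wider, so the interval is doubly augmented.
(Equivalently, a compound doubly augmented sixth: a doubly augmented sixth plus an octave.)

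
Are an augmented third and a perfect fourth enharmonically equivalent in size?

An augmented third spans 5 semitones, and a perfect fourth also spans 5 semitones — they're enharmonic.

Yes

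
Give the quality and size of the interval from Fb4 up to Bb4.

A4

F to B spans four letter names (F-G-A-B), so the interval is some kind of fourth.
A perfect fourth would be 5 semitones; Fb4 to Bb4 is 6, one semitone wider, so the interval is augmented.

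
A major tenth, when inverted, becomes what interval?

minor sixth

First reduce the compound major tenth to its simple form, a major third.
Interval numbers invert to sum to nine: 3 + 6 = 9, so a third inverts to a sixth.
And major becomes minor under inversion, so we get a minor sixth.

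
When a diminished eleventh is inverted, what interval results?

First reduce the compound diminished eleventh to its simple form, a diminished fourth.
The rule of nine gives the new number: 9 − 4 = 5, so a fourth becomes a fifth.
Quality inverts too: diminished becomes augmented. That makes the inversion an augmented fifth.

A5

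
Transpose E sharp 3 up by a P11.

A sharp 4

Four letters up from E (plus an octave) reaches A.
Moving 17 semitones up from E#3 (the size of a perfect eleventh) reaches A#4.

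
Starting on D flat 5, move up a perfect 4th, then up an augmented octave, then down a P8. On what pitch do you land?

G 5

Db5 up a perfect fourth → Gb5 (5 semitones).
Gb5 up an augmented octave → G6 (13 semitones).
A perfect octave down from G6 is G5.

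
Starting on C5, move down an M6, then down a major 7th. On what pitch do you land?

Fb3

Down a major sixth from C5: Eb4 (9 semitones down).
Eb4 down a major seventh → Fb3 (11 semitones).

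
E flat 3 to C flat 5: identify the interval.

minor thirteenth

E to C spans six letter names (E-F-G-A-B-C), plus an octave: a thirteenth.
Eb3 to Cb5 is 20 semitones, a half step short of the major thirteenth (21), so this is minor.
(Equivalently, a compound minor sixth: a minor sixth plus an octave.)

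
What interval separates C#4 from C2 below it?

augmented fifteenth

Descending from C#4 to C2 is the same interval as ascending C2 to C#4.
C to C is the same letter name, plus 2 octaves — that makes it a fifteenth of some quality.
The perfect fifteenth is 24 semitones; here we have 25, one semitone wider: augmented.
(Equivalently, a compound augmented octave: an augmented octave plus an octave.)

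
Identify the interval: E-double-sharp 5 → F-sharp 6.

E to F spans two letter names (E-F), plus an octave, so the interval is some kind of ninth.
A major ninth would be 14 semitones; E##5 to F#6 is 12, two semitones narrower, so the interval is diminished.

diminished ninth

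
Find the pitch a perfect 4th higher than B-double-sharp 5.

E-double-sharp 6

Counting four letter names up from B lands on E.
A perfect fourth spans 5 semitones, so from B##5 the target pitch is E##6.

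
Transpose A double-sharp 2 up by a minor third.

Counting three letter names up from A lands on C.
Moving 3 semitones up from A##2 (the size of a minor third) reaches C##3.

C double-sharp 3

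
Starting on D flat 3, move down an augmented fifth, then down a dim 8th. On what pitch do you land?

Db3 down an augmented fifth → Gbb2 (8 semitones).
A diminished octave down from Gbb2 is Gb1.

G flat 1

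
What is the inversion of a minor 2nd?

The rule of nine gives the new number: 9 − 2 = 7, so a second becomes a seventh.
The quality also flips — minor becomes major — giving a major seventh.

M7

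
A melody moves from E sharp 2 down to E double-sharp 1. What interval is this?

Descending from E#2 to E##1 is the same interval as ascending E##1 to E#2.
E to E is the same letter name, plus an octave, so the interval is some kind of octave.
E##1 to E#2 spans 11 semitones — one semitone narrower than the perfect octave (12) — giving a diminished octave.

diminished octave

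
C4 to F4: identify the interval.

C to F spans four letter names (C-D-E-F) — that makes it a fourth of some quality.
C4 to F4 is 5 semitones, matching the perfect fourth exactly, so the quality is perfect.

perfect fourth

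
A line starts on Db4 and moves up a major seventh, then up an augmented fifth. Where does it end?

G#5

A major seventh up from Db4 is C5.
An augmented fifth up from C5 is G#5.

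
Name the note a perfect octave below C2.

C1

The letter stays C (same as the start), shifted an octave down.
Moving 12 semitones down from C2 (the size of a perfect octave) reaches C1.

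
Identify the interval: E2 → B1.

Descending from E2 to B1 is the same interval as ascending B1 to E2.
B to E spans four letter names (B-C-D-E): a fourth.
B1 to E2 is 5 semitones, matching the perfect fourth exactly, so the quality is perfect.

P4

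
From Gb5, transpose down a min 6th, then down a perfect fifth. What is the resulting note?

Down a minor sixth from Gb5: Bb4 (8 semitones down).
Down a perfect fifth from Bb4: Eb4 (7 semitones down).

Eb4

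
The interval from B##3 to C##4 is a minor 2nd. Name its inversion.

major 7th

Interval numbers invert to sum to nine: 2 + 7 = 9, so a second inverts to a seventh.
And minor becomes major under inversion, so we get a major seventh.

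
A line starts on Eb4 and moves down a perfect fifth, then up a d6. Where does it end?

Down a perfect fifth from Eb4: Ab3 (7 semitones down).
A diminished sixth up from Ab3 is Fbb4.

Fbb4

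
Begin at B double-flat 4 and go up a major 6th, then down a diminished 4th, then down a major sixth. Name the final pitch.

Bbb4 up a major sixth → Gb5 (9 semitones).
Gb5 down a diminished fourth → D5 (4 semitones).
Down a major sixth from D5: F4 (9 semitones down).

F 4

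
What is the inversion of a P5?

Inverted interval numbers add to nine, so a fifth pairs with a fourth (5 + 4 = 9).
Quality inverts too: perfect stays perfect. That makes the inversion a perfect fourth.

P4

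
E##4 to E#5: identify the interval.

diminished 8th

E to E is the same letter name, plus an octave: an octave.
E##4 to E#5 spans 11 semitones — one semitone narrower than the perfect octave (12) — giving a diminished octave.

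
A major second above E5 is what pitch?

Two letter names up from E: F.
Moving 2 semitones up from E5 (the size of a major second) reaches F#5.

F#5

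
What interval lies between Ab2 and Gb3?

A to G spans seven letter names (A-B-C-D-E-F-G) — that makes it a seventh of some quality.
A major seventh would be 11 semitones, but Ab2 to Gb3 is 10 — one semitone narrower, making it a minor seventh.

minor seventh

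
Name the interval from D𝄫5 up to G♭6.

D to G spans four letter names (D-E-F-G), plus an octave, so the interval is some kind of eleventh.
A perfect eleventh would be 17 semitones; Dbb5 to Gb6 is 18, one semitone wider, so the interval is augmented.
(Equivalently, a compound augmented fourth: an augmented fourth plus an octave.)

augmented eleventh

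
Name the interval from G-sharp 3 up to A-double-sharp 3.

G to A spans two letter names (G-A): a second.
The major second is 2 semitones; here we have 3, one semitone wider: augmented.

augmented second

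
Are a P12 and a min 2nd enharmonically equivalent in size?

No

19 semitones (perfect twelfth) vs 1 semitone (minor second): not equal.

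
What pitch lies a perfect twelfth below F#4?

Five letters down from F (plus an octave) reaches B.
A perfect twelfth spans 19 semitones, so from F#4 the target pitch is B2.

B2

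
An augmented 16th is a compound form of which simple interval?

Subtracting seven from the interval number removes an octave: 16 − 14 = 2.
Quality carries through unchanged, so the simple form is an augmented second.

augmented 2nd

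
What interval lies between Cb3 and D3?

augmented second

C to D spans two letter names (C-D): a second.
Cb3 to D3 spans 3 semitones — one semitone wider than the major second (2) — giving an augmented second.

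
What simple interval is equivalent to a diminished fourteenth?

diminished 7th

Subtracting seven from the interval number removes an octave: 14 − 7 = 7.
That makes a diminished fourteenth a compound diminished seventh — an octave plus a diminished seventh.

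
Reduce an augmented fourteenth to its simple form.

augmented 7th

Take out an octave (7 from the number): 14 − 7 = 7.
So an augmented fourteenth is an octave plus an augmented seventh. The quality is unchanged.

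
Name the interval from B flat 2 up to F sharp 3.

B to F spans five letter names (B-C-D-E-F) — that makes it a fifth of some quality.
The perfect fifth is 7 semitones; here we have 8, one semitone wider: augmented.

augmented fifth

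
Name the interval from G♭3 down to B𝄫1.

Descending from Gb3 to Bbb1 is the same interval as ascending Bbb1 to Gb3.
B to G spans six letter names (B-C-D-E-F-G), plus an octave — that makes it a thirteenth of some quality.
Counting semitones, Bbb1→Gb3 is 21, which is the major thirteenth.
(Equivalently, a compound major sixth: a major sixth plus an octave.)

M13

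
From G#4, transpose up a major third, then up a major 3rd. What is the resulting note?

D##5

G#4 up a major third → B#4 (4 semitones).
B#4 up a major third → D##5 (4 semitones).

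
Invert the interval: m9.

First reduce the compound minor ninth to its simple form, a minor second.
Inverted interval numbers add to nine, so a second pairs with a seventh (2 + 7 = 9).
And minor becomes major under inversion, so we get a major seventh.

major seventh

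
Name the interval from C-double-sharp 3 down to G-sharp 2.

Descending from C##3 to G#2 is the same interval as ascending G#2 to C##3.
G to C spans four letter names (G-A-B-C), so the interval is some kind of fourth.
A perfect fourth would be 5 semitones; G#2 to C##3 is 6, one semitone wider, so the interval is augmented.

augmented fourth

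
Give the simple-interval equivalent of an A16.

augmented second

Each octave removed subtracts seven from the number: 16 − 14 = 2.
That makes an augmented sixteenth a compound augmented second — 2 octaves plus an augmented second.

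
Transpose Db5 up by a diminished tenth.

Fbb6

The tenth's letter: D up three letter names plus an octave → F.
A diminished tenth is 14 semitones; 14 semitones up from Db5 gives Fbb6.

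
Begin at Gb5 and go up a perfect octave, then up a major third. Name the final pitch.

Bb6

Gb5 up a perfect octave → Gb6 (12 semitones).
Up a major third from Gb6: Bb6 (4 semitones up).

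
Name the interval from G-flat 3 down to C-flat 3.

perfect fifth

Descending from Gb3 to Cb3 is the same interval as ascending Cb3 to Gb3.
C to G spans five letter names (C-D-E-F-G), so the interval is some kind of fifth.
Counting semitones, Cb3→Gb3 is 7, which is the perfect fifth.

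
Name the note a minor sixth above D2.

Counting six letter names up from D lands on B.
A minor sixth spans 8 semitones, so from D2 the target pitch is Bb2.

Bb2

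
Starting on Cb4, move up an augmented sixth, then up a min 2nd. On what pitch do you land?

Up an augmented sixth from Cb4: A4 (10 semitones up).
A4 up a minor second → Bb4 (1 semitone).

Bb4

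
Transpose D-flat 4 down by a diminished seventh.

Seven letter names down from D: E.
A diminished seventh spans 9 semitones, so from Db4 the target pitch is E3.

E 3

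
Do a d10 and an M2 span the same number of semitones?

A diminished tenth is 14 semitones but a major second is 2 semitones — different sizes.

No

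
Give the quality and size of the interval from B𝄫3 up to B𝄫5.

P15

B to B is the same letter name, plus 2 octaves — that makes it a fifteenth of some quality.
The perfect fifteenth spans 24 semitones, and Bbb3 to Bbb5 is exactly 24 semitones — so this is a perfect fifteenth.
(Equivalently, a compound perfect octave: a perfect octave plus an octave.)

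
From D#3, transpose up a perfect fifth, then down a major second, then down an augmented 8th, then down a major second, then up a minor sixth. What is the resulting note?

Db3

Up a perfect fifth from D#3: A#3 (7 semitones up).
Down a major second from A#3: G#3 (2 semitones down).
An augmented octave down from G#3 is G2.
Down a major second from G2: F2 (2 semitones down).
Up a minor sixth from F2: Db3 (8 semitones up).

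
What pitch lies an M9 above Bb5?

Two letters up from B (plus an octave) reaches C.
A major ninth is 14 semitones; 14 semitones up from Bb5 gives C7.

C7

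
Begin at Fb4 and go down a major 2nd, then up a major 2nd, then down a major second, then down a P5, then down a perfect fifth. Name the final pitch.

A major second down from Fb4 is Ebb4.
A major second up from Ebb4 is Fb4.
Down a major second from Fb4: Ebb4 (2 semitones down).
Down a perfect fifth from Ebb4: Abb3 (7 semitones down).
Down a perfect fifth from Abb3: Dbb3 (7 semitones down).

Dbb3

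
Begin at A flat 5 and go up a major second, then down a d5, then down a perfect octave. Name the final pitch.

E 4

Ab5 up a major second → Bb5 (2 semitones).
A diminished fifth down from Bb5 is E5.
A perfect octave down from E5 is E4.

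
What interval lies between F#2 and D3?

minor 6th

F to D spans six letter names (F-G-A-B-C-D), so the interval is some kind of sixth.
A major sixth would be 9 semitones, but F#2 to D3 is 8 — one semitone narrower, making it a minor sixth.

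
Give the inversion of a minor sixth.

major 3rd

The rule of nine gives the new number: 9 − 6 = 3, so a sixth becomes a third.
And minor becomes major under inversion, so we get a major third.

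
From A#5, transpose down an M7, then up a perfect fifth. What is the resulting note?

Down a major seventh from A#5: B4 (11 semitones down).
A perfect fifth up from B4 is F#5.

F#5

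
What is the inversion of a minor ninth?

First reduce the compound minor ninth to its simple form, a minor second.
Interval numbers invert to sum to nine: 2 + 7 = 9, so a second inverts to a seventh.
And minor becomes major under inversion, so we get a major seventh.

major 7th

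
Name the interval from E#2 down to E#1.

Descending from E#2 to E#1 is the same interval as ascending E#1 to E#2.
E to E is the same letter name, plus an octave, so the interval is some kind of octave.
Counting semitones, E#1→E#2 is 12, which is the perfect octave.

perfect octave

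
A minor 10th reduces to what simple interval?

Each octave removed subtracts seven from the number: 10 − 7 = 3.
That makes a minor tenth a compound minor third — an octave plus a minor third.

m3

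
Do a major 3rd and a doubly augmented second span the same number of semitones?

Yes

Both span 4 semitones: a major third and a doubly augmented second are the same chromatic distance.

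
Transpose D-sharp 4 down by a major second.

C-sharp 4

Counting two letter names down from D lands on C.
Moving 2 semitones down from D#4 (the size of a major second) reaches C#4.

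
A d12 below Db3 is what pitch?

G1

Five letters down from D (plus an octave) reaches G.
Moving 18 semitones down from Db3 (the size of a diminished twelfth) reaches G1.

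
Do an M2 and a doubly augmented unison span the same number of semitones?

Both span 2 semitones: a major second and a doubly augmented unison are the same chromatic distance.

Yes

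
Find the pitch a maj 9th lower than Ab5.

Gb4

Counting two letter names plus an octave down from A lands on G.
A major ninth spans 14 semitones, so from Ab5 the target pitch is Gb4.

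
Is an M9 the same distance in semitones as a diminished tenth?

A major ninth = 14 semitones = a diminished tenth; enharmonically equal.

Yes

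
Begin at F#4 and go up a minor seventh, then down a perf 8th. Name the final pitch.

E4

Up a minor seventh from F#4: E5 (10 semitones up).
E5 down a perfect octave → E4 (12 semitones).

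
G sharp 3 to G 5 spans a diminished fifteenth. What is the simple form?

Each octave removed subtracts seven from the number: 15 − 7 = 8.
So a diminished fifteenth is an octave plus a diminished octave. The quality is unchanged.

d8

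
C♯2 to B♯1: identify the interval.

minor 2nd

Descending from C#2 to B#1 is the same interval as ascending B#1 to C#2.
B to C spans two letter names (B-C): a second.
At 1 semitone, B#1→C#2 falls one short of a major second: minor.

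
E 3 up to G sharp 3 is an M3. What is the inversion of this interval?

minor 6th

Interval numbers invert to sum to nine: 3 + 6 = 9, so a third inverts to a sixth.
And major becomes minor under inversion, so we get a minor sixth.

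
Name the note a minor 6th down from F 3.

The sixth takes the letter from F down to A.
A minor sixth is 8 semitones; 8 semitones down from F3 gives A2.

A 2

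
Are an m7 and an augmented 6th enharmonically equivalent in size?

A minor seventh = 10 semitones = an augmented sixth; enharmonically equal.

Yes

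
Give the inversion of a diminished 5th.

A4

Interval numbers invert to sum to nine: 5 + 4 = 9, so a fifth inverts to a fourth.
The quality also flips — diminished becomes augmented — giving an augmented fourth.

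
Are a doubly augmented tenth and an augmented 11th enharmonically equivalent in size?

Both span 18 semitones: a doubly augmented tenth and an augmented eleventh are the same chromatic distance.

Yes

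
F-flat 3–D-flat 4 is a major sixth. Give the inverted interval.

Inverted interval numbers add to nine, so a sixth pairs with a third (6 + 3 = 9).
The quality also flips — major becomes minor — giving a minor third.

minor 3rd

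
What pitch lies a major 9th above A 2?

B 3

Two letters up from A (plus an octave) reaches B.
A major ninth is 14 semitones; 14 semitones up from A2 gives B3.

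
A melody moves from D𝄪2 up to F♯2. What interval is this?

D to F spans three letter names (D-E-F): a third.
The major third is 4 semitones; here we have 2, two semitones narrower: diminished.

d3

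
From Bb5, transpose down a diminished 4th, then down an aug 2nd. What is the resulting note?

Eb5

Down a diminished fourth from Bb5: F#5 (4 semitones down).
Down an augmented second from F#5: Eb5 (3 semitones down).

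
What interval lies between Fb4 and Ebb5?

minor seventh

F to E spans seven letter names (F-G-A-B-C-D-E), so the interval is some kind of seventh.
A major seventh would be 11 semitones, but Fb4 to Ebb5 is 10 — one semitone narrower, making it a minor seventh.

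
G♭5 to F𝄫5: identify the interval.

Descending from Gb5 to Fbb5 is the same interval as ascending Fbb5 to Gb5.
F to G spans two letter names (F-G): a second.
Fbb5 to Gb5 spans 3 semitones — one semitone wider than the major second (2) — giving an augmented second.

augmented second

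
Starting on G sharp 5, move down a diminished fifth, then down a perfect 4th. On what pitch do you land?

G double-sharp 4

Down a diminished fifth from G#5: C##5 (6 semitones down).
A perfect fourth down from C##5 is G##4.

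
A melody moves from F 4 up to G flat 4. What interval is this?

m2

F to G spans two letter names (F-G), so the interval is some kind of second.
F4 to Gb4 is 1 semitone, a half step short of the major second (2), so this is minor.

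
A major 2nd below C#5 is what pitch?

Two letter names down from C: B.
A major second is 2 semitones; 2 semitones down from C#5 gives B4.

B4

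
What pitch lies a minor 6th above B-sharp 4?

G-sharp 5

The sixth takes the letter from B up to G.
Moving 8 semitones up from B#4 (the size of a minor sixth) reaches G#5.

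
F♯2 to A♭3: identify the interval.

F to A spans three letter names (F-G-A), plus an octave, so the interval is some kind of tenth.
F#2 to Ab3 spans 14 semitones — two semitones narrower than the major tenth (16) — giving a diminished tenth.
(Equivalently, a compound diminished third: a diminished third plus an octave.)

d10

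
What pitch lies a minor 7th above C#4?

Counting seven letter names up from C lands on B.
Moving 10 semitones up from C#4 (the size of a minor seventh) reaches B4.

B4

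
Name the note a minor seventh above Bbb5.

Seven letter names up from B: A.
Moving 10 semitones up from Bbb5 (the size of a minor seventh) reaches Abb6.

Abb6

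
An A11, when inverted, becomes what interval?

diminished 5th

First reduce the compound augmented eleventh to its simple form, an augmented fourth.
Inverted interval numbers add to nine, so a fourth pairs with a fifth (4 + 5 = 9).
Quality inverts too: augmented becomes diminished. That makes the inversion a diminished fifth.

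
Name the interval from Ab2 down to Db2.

Descending from Ab2 to Db2 is the same interval as ascending Db2 to Ab2.
D to A spans five letter names (D-E-F-G-A) — that makes it a fifth of some quality.
The perfect fifth spans 7 semitones, and Db2 to Ab2 is exactly 7 semitones — so this is a perfect fifth.

perfect fifth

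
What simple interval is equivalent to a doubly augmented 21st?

AA7

Subtracting seven from the interval number removes an octave: 21 − 14 = 7.
So a doubly augmented twenty-first is 2 octaves plus a doubly augmented seventh. The quality is unchanged.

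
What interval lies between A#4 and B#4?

A to B spans two letter names (A-B): a second.
A#4 to B#4 is 2 semitones, matching the major second exactly, so the quality is major.

major second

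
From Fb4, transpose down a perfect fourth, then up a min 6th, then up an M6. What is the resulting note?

Fb5

Down a perfect fourth from Fb4: Cb4 (5 semitones down).
Up a minor sixth from Cb4: Abb4 (8 semitones up).
A major sixth up from Abb4 is Fb5.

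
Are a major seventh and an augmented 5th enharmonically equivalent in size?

No

A major seventh spans 11 semitones; an augmented fifth spans 8 semitones. They differ by 3.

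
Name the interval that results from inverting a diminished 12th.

A4

First reduce the compound diminished twelfth to its simple form, a diminished fifth.
Interval numbers invert to sum to nine: 5 + 4 = 9, so a fifth inverts to a fourth.
The quality also flips — diminished becomes augmented — giving an augmented fourth.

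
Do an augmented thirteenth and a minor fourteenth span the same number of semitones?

Both span 22 semitones: an augmented thirteenth and a minor fourteenth are the same chromatic distance.

Yes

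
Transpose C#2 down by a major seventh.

D1

Counting seven letter names down from C lands on D.
A major seventh spans 11 semitones, so from C#2 the target pitch is D1.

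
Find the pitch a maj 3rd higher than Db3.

Three letter names up from D: F.
A major third is 4 semitones; 4 semitones up from Db3 gives F3.

F3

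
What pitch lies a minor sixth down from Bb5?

D5

Counting six letter names down from B lands on D.
A minor sixth is 8 semitones; 8 semitones down from Bb5 gives D5.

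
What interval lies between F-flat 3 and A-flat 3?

major 3rd

F to A spans three letter names (F-G-A) — that makes it a third of some quality.
Counting semitones, Fb3→Ab3 is 4, which is the major third.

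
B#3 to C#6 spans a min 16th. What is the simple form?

Subtracting seven from the interval number removes an octave: 16 − 14 = 2.
That makes a minor sixteenth a compound minor second — 2 octaves plus a minor second.

m2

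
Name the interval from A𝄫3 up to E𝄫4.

A to E spans five letter names (A-B-C-D-E), so the interval is some kind of fifth.
Abb3 to Ebb4 is 7 semitones, matching the perfect fifth exactly, so the quality is perfect.

P5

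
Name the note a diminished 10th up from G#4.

Counting three letter names plus an octave up from G lands on B.
Moving 14 semitones up from G#4 (the size of a diminished tenth) reaches Bb5.

Bb5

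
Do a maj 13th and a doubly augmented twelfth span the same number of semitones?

A major thirteenth = 21 semitones = a doubly augmented twelfth; enharmonically equal.

Yes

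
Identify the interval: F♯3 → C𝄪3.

diminished fourth

Descending from F#3 to C##3 is the same interval as ascending C##3 to F#3.
C to F spans four letter names (C-D-E-F) — that makes it a fourth of some quality.
The perfect fourth is 5 semitones; here we have 4, one semitone narrower: diminished.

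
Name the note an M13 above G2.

E4

Counting six letter names plus an octave up from G lands on E.
Moving 21 semitones up from G2 (the size of a major thirteenth) reaches E4.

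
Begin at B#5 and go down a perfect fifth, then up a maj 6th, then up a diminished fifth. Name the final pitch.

A perfect fifth down from B#5 is E#5.
A major sixth up from E#5 is C##6.
C##6 up a diminished fifth → G#6 (6 semitones).

G#6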